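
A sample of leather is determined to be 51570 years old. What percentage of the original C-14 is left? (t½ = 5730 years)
N/N₀ = (1/2)^(t/t½) = 0.001953 = 0.195%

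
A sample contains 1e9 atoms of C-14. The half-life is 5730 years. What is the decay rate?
A = λN = 1.21e5 decays/year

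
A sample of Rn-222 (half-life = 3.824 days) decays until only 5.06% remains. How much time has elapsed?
t = t½ × log₂(N₀/N) = 16.46 days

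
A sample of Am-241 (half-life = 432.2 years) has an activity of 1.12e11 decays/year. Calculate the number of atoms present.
N = A/λ = 6.984e13 atoms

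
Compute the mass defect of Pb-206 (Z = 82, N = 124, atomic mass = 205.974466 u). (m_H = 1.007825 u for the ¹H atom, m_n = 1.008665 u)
Δm = Z·m_H + N·m_n − M = 1.742 u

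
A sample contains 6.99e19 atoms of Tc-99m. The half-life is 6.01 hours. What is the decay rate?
A = λN = 8.062e18 decays/hour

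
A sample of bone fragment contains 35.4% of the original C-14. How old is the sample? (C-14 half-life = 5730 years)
Age = t½ × log₂(1/ratio) = 8585 years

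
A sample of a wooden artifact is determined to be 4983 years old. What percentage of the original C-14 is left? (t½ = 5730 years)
N/N₀ = (1/2)^(t/t½) = 0.5473 = 54.7%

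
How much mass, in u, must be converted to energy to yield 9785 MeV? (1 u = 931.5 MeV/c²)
m = E/c² = 10.5 u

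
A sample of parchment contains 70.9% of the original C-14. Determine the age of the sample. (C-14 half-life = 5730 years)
Age = t½ × log₂(1/ratio) = 2843 years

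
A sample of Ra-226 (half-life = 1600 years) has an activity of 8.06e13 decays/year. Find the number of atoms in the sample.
N = A/λ = 1.86e17 atoms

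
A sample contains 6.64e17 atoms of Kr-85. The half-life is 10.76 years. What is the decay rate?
A = λN = 4.277e16 decays/year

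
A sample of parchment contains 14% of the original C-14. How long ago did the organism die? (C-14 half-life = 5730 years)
Age = t½ × log₂(1/ratio) = 16250 years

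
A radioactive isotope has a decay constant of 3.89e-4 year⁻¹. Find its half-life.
t½ = ln(2)/λ = 1782 years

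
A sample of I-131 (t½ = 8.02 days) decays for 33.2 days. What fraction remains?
N/N₀ = (1/2)^(t/t½) = 0.05673 = 5.67%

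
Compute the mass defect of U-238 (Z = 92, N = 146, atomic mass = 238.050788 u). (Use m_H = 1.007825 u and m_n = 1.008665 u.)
Δm = Z·m_H + N·m_n − M = 1.934 u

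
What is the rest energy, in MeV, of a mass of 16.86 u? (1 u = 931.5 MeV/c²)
E = mc² = 15710 MeV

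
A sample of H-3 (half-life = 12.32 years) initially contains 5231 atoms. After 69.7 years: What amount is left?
N = N₀(1/2)^(t/t½) = 103.6 atoms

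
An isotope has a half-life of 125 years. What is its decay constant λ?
λ = ln(2)/t½ = 0.005545 year⁻¹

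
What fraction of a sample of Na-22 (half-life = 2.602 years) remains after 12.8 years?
N/N₀ = (1/2)^(t/t½) = 0.03305 = 3.3%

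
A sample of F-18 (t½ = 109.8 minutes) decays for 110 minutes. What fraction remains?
N/N₀ = (1/2)^(t/t½) = 0.4994 = 49.9%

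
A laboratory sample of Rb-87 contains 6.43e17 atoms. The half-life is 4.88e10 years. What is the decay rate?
A = λN = 9.133e6 decays/year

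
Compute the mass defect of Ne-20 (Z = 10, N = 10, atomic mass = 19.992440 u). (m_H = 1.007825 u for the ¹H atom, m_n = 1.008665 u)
Δm = Z·m_H + N·m_n − M = 0.1725 u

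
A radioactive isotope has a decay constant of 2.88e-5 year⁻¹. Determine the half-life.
t½ = ln(2)/λ = 24070 years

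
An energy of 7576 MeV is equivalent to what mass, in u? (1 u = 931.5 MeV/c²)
m = E/c² = 8.133 u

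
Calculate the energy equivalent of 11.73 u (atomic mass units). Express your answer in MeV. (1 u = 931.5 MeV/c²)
E = mc² = 10930 MeV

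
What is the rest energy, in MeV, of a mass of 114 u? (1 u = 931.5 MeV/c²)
E = mc² = 1.062e5 MeV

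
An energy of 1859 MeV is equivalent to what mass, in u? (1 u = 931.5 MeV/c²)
m = E/c² = 1.996 u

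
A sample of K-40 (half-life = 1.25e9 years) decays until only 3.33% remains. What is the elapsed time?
t = t½ × log₂(N₀/N) = 6.135e9 years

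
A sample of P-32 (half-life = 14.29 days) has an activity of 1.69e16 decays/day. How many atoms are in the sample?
N = A/λ = 3.484e17 atoms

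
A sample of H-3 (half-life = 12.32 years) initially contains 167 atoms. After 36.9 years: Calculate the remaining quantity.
N = N₀(1/2)^(t/t½) = 20.95 atoms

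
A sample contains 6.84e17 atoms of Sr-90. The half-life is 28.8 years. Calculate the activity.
A = λN = 1.646e16 decays/year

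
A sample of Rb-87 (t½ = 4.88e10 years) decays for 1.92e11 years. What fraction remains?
N/N₀ = (1/2)^(t/t½) = 0.06541 = 6.54%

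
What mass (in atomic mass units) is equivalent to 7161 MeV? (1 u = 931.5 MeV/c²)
m = E/c² = 7.688 u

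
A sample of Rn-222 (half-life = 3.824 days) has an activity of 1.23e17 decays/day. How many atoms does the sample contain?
N = A/λ = 6.786e17 atoms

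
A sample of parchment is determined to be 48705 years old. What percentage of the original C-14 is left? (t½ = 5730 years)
N/N₀ = (1/2)^(t/t½) = 0.002762 = 0.276%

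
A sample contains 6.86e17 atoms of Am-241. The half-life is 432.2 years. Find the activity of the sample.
A = λN = 1.1e15 decays/year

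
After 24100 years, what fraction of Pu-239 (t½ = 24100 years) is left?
N/N₀ = (1/2)^(t/t½) = 0.5 = 50%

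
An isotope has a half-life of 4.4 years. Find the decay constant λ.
λ = ln(2)/t½ = 0.1575 year⁻¹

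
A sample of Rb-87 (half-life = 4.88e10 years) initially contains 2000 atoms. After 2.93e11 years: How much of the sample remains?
N = N₀(1/2)^(t/t½) = 31.16 atoms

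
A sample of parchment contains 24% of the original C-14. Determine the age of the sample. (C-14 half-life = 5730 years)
Age = t½ × log₂(1/ratio) = 11800 years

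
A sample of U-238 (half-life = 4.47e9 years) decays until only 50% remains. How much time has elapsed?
t = t½ × log₂(N₀/N) = 4.47e9 years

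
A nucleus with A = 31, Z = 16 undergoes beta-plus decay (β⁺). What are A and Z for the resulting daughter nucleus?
Daughter: A = 31, Z = 15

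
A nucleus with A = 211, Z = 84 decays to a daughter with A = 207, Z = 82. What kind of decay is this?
ΔA = -4, ΔZ = -2 ⇒ alpha decay (α)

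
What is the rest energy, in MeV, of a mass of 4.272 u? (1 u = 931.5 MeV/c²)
E = mc² = 3979 MeV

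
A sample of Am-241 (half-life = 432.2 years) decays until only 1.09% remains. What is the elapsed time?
t = t½ × log₂(N₀/N) = 2818 years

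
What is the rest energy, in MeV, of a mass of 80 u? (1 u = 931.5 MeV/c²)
E = mc² = 74520 MeV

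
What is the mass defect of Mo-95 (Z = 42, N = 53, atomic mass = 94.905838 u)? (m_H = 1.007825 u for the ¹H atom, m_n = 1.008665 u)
Δm = Z·m_H + N·m_n − M = 0.8821 u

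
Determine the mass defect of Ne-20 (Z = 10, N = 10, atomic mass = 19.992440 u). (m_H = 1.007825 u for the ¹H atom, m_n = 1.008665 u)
Δm = Z·m_H + N·m_n − M = 0.1725 u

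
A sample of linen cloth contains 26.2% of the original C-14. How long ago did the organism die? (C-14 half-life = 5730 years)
Age = t½ × log₂(1/ratio) = 11070 years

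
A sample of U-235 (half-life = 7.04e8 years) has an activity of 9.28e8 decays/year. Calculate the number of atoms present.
N = A/λ = 9.425e17 atoms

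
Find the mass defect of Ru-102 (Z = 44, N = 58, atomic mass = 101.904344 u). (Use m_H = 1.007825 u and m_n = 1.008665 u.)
Δm = Z·m_H + N·m_n − M = 0.9425 u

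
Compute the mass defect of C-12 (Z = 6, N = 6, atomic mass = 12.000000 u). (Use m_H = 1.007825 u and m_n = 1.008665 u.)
Δm = Z·m_H + N·m_n − M = 0.09894 u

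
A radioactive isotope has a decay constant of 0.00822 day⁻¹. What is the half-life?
t½ = ln(2)/λ = 84.32 days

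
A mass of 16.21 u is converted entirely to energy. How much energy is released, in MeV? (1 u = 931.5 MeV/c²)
E = mc² = 15100 MeV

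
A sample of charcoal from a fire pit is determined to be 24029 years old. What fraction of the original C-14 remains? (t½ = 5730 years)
N/N₀ = (1/2)^(t/t½) = 0.05465 = 5.47%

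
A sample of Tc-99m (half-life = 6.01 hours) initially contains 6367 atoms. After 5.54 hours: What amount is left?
N = N₀(1/2)^(t/t½) = 3361 atoms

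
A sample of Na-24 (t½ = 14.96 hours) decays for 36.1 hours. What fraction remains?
N/N₀ = (1/2)^(t/t½) = 0.1878 = 18.8%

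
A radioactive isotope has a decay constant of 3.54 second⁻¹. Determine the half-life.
t½ = ln(2)/λ = 0.1958 seconds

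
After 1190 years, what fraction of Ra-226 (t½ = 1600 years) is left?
N/N₀ = (1/2)^(t/t½) = 0.5972 = 59.7%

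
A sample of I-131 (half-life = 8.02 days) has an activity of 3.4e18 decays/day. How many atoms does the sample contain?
N = A/λ = 3.934e19 atoms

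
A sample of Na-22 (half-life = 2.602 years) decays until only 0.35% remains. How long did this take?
t = t½ × log₂(N₀/N) = 21.23 years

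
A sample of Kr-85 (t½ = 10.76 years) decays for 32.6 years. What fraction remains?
N/N₀ = (1/2)^(t/t½) = 0.1224 = 12.2%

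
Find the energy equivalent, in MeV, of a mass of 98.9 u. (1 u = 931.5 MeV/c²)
E = mc² = 92130 MeV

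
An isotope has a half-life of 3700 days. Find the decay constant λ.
λ = ln(2)/t½ = 1.873e-4 day⁻¹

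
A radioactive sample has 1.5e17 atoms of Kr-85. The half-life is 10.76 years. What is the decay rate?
A = λN = 9.663e15 decays/year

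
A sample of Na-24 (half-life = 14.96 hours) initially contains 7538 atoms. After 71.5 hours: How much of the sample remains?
N = N₀(1/2)^(t/t½) = 274.5 atoms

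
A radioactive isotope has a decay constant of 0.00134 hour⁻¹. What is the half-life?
t½ = ln(2)/λ = 517.3 hours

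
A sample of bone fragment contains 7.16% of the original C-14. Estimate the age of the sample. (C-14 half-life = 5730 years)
Age = t½ × log₂(1/ratio) = 21800 years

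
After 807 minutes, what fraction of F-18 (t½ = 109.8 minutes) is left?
N/N₀ = (1/2)^(t/t½) = 0.006131 = 0.613%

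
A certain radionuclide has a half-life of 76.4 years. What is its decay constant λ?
λ = ln(2)/t½ = 0.009073 year⁻¹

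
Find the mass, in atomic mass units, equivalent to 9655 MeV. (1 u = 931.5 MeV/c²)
m = E/c² = 10.37 u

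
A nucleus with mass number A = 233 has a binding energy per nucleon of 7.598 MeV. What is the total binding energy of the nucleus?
B.E. = 7.598 × 233 = 1770 MeV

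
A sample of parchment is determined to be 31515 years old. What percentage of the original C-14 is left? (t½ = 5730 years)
N/N₀ = (1/2)^(t/t½) = 0.0221 = 2.21%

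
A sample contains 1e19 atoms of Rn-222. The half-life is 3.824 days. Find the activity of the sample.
A = λN = 1.813e18 decays/day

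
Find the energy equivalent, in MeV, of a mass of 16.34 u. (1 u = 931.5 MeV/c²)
E = mc² = 15220 MeV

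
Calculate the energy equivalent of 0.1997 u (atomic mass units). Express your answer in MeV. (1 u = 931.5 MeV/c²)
E = mc² = 186 MeV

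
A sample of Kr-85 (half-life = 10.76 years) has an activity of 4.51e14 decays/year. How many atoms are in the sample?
N = A/λ = 7.001e15 atoms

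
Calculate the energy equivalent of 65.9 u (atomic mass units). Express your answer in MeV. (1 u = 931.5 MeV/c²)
E = mc² = 61390 MeV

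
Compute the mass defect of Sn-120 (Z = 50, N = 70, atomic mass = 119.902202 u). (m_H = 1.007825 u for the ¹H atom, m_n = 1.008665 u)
Δm = Z·m_H + N·m_n − M = 1.096 u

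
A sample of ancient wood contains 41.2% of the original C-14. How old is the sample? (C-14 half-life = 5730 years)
Age = t½ × log₂(1/ratio) = 7330 years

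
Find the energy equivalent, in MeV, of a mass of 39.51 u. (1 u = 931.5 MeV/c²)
E = mc² = 36800 MeV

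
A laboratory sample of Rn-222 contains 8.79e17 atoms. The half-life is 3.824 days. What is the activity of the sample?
A = λN = 1.593e17 decays/day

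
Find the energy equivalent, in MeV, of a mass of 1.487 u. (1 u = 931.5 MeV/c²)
E = mc² = 1385 MeV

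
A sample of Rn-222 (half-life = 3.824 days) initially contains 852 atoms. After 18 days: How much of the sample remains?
N = N₀(1/2)^(t/t½) = 32.62 atoms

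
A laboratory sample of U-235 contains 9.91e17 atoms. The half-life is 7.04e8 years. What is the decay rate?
A = λN = 9.757e8 decays/year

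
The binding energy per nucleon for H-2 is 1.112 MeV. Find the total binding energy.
B.E. = 1.112 × 2 = 2.224 MeV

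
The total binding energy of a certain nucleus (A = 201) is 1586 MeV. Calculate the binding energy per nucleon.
B.E./A = 1586/201 = 7.891 MeV/nucleon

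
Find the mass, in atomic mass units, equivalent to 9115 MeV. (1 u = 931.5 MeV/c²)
m = E/c² = 9.785 u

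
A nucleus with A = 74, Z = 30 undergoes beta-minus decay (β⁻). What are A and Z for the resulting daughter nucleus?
Daughter: A = 74, Z = 31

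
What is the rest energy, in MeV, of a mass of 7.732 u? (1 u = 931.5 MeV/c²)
E = mc² = 7202 MeV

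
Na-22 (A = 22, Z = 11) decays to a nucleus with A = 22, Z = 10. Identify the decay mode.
ΔA = 0, ΔZ = -1 ⇒ beta-plus decay (β⁺) or electron capture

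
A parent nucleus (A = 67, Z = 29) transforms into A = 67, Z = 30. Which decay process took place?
ΔA = 0, ΔZ = +1 ⇒ beta-minus decay (β⁻)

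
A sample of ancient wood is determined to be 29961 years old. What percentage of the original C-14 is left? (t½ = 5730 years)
N/N₀ = (1/2)^(t/t½) = 0.02667 = 2.67%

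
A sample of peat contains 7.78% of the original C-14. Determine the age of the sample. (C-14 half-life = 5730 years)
Age = t½ × log₂(1/ratio) = 21110 years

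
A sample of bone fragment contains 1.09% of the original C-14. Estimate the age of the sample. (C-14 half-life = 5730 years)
Age = t½ × log₂(1/ratio) = 37360 years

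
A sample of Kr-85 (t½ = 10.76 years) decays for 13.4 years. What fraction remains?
N/N₀ = (1/2)^(t/t½) = 0.4218 = 42.2%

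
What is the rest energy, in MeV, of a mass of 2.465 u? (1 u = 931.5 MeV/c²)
E = mc² = 2296 MeV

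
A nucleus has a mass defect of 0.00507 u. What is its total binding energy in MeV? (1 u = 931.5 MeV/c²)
B.E. = Δm × 931.5 = 4.723 MeV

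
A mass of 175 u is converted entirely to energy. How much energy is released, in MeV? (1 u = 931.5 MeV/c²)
E = mc² = 1.63e5 MeV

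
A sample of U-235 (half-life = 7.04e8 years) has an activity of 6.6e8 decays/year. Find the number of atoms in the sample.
N = A/λ = 6.703e17 atoms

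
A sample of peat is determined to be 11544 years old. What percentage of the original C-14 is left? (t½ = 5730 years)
N/N₀ = (1/2)^(t/t½) = 0.2475 = 24.7%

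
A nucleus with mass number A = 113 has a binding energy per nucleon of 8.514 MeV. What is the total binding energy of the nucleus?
B.E. = 8.514 × 113 = 962.1 MeV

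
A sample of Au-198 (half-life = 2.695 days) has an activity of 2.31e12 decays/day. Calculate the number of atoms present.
N = A/λ = 8.981e12 atoms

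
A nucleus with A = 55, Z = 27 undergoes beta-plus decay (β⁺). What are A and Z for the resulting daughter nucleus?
Daughter: A = 55, Z = 26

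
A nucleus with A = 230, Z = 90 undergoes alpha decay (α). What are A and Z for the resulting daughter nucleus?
Daughter: A = 226, Z = 88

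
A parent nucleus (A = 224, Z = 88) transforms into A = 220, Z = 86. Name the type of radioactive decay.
ΔA = -4, ΔZ = -2 ⇒ alpha decay (α)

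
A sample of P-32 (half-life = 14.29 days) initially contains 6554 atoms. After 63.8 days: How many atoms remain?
N = N₀(1/2)^(t/t½) = 296.8 atoms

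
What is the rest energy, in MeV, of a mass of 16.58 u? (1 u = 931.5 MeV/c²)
E = mc² = 15440 MeV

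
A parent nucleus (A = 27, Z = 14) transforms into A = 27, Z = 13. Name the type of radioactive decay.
ΔA = 0, ΔZ = -1 ⇒ beta-plus decay (β⁺) or electron capture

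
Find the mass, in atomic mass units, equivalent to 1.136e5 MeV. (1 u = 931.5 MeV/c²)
m = E/c² = 122 u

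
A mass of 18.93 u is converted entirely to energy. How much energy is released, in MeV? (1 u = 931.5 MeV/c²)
E = mc² = 17630 MeV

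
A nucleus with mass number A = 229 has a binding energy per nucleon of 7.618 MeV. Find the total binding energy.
B.E. = 7.618 × 229 = 1745 MeV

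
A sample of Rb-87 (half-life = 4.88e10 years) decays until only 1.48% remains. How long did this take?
t = t½ × log₂(N₀/N) = 2.966e11 years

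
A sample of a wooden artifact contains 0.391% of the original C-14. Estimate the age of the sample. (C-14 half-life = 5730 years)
Age = t½ × log₂(1/ratio) = 45830 years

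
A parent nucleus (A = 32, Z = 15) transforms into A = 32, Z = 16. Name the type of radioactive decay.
ΔA = 0, ΔZ = +1 ⇒ beta-minus decay (β⁻)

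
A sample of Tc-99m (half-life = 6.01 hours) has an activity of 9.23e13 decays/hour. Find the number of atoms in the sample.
N = A/λ = 8.003e14 atoms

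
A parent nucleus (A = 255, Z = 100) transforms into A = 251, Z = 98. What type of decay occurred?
ΔA = -4, ΔZ = -2 ⇒ alpha decay (α)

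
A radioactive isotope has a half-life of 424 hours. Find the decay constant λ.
λ = ln(2)/t½ = 0.001635 hour⁻¹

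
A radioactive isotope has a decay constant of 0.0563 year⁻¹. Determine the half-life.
t½ = ln(2)/λ = 12.31 years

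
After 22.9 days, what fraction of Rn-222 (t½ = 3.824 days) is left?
N/N₀ = (1/2)^(t/t½) = 0.01575 = 1.58%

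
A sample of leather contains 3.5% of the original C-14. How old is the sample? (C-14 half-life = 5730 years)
Age = t½ × log₂(1/ratio) = 27710 years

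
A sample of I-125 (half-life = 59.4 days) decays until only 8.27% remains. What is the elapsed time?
t = t½ × log₂(N₀/N) = 213.6 days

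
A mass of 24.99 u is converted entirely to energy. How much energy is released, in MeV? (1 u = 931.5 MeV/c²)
E = mc² = 23280 MeV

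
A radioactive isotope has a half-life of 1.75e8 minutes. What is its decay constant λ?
λ = ln(2)/t½ = 3.961e-9 minute⁻¹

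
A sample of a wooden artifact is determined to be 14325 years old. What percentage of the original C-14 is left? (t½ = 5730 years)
N/N₀ = (1/2)^(t/t½) = 0.1768 = 17.7%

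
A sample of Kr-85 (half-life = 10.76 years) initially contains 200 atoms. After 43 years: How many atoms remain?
N = N₀(1/2)^(t/t½) = 12.53 atoms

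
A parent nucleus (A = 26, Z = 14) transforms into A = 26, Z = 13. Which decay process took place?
ΔA = 0, ΔZ = -1 ⇒ beta-plus decay (β⁺) or electron capture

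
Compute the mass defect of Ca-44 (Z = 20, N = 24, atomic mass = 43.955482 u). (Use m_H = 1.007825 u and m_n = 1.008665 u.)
Δm = Z·m_H + N·m_n − M = 0.409 u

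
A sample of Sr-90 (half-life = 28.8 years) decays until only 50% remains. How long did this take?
t = t½ × log₂(N₀/N) = 28.8 years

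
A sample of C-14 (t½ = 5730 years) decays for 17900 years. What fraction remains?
N/N₀ = (1/2)^(t/t½) = 0.1147 = 11.5%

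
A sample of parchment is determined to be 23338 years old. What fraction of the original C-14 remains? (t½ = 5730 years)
N/N₀ = (1/2)^(t/t½) = 0.05942 = 5.94%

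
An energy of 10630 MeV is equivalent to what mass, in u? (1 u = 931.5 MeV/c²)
m = E/c² = 11.41 u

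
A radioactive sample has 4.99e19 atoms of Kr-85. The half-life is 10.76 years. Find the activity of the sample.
A = λN = 3.215e18 decays/year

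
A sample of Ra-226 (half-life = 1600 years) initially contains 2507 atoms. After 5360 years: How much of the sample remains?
N = N₀(1/2)^(t/t½) = 245.9 atoms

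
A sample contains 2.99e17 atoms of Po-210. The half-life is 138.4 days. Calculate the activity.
A = λN = 1.497e15 decays/day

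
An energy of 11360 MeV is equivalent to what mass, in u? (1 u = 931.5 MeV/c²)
m = E/c² = 12.2 u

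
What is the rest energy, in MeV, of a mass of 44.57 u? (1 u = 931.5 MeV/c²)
E = mc² = 41520 MeV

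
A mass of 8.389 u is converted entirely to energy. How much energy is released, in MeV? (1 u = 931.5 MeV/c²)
E = mc² = 7814 MeV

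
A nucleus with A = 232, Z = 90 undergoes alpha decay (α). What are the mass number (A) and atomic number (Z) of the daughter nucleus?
Daughter: A = 228, Z = 88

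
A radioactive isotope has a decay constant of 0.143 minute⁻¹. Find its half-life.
t½ = ln(2)/λ = 4.847 minutes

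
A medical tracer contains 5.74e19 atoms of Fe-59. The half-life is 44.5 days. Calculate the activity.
A = λN = 8.941e17 decays/day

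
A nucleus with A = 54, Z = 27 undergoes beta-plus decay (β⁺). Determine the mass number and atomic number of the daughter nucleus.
Daughter: A = 54, Z = 26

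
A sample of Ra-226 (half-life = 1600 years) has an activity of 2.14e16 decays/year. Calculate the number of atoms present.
N = A/λ = 4.94e19 atoms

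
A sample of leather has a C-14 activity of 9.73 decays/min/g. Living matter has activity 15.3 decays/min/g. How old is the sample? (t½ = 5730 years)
Age = t½ × log₂(A₀/A) = 3742 years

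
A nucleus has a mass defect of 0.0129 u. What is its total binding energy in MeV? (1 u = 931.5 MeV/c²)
B.E. = Δm × 931.5 = 12.02 MeV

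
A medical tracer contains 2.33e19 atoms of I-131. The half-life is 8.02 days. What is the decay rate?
A = λN = 2.014e18 decays/day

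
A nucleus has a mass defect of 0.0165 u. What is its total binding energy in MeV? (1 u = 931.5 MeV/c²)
B.E. = Δm × 931.5 = 15.37 MeV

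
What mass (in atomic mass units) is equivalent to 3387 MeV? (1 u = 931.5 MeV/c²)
m = E/c² = 3.636 u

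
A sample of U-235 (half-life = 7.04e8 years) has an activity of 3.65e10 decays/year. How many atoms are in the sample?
N = A/λ = 3.707e19 atoms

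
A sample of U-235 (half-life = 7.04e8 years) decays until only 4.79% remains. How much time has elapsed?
t = t½ × log₂(N₀/N) = 3.086e9 years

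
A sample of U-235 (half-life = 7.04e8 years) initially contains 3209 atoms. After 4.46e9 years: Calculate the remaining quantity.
N = N₀(1/2)^(t/t½) = 39.74 atoms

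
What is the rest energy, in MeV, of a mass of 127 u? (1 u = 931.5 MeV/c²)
E = mc² = 1.183e5 MeV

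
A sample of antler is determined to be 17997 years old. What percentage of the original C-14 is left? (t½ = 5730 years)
N/N₀ = (1/2)^(t/t½) = 0.1134 = 11.3%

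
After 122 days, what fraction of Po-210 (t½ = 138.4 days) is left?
N/N₀ = (1/2)^(t/t½) = 0.5428 = 54.3%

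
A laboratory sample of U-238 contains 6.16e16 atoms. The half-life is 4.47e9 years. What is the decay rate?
A = λN = 9.552e6 decays/year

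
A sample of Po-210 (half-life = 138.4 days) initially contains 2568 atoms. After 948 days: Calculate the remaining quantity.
N = N₀(1/2)^(t/t½) = 22.27 atoms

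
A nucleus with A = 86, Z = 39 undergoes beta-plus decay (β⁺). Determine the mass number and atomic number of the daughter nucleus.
Daughter: A = 86, Z = 38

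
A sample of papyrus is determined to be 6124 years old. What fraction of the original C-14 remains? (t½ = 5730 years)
N/N₀ = (1/2)^(t/t½) = 0.4767 = 47.7%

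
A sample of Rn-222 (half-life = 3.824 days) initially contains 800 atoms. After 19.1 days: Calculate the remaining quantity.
N = N₀(1/2)^(t/t½) = 25.09 atoms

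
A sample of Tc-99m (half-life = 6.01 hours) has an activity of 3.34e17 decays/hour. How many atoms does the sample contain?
N = A/λ = 2.896e18 atoms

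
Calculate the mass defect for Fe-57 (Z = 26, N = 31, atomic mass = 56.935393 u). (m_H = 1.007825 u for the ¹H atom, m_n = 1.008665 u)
Δm = Z·m_H + N·m_n − M = 0.5367 u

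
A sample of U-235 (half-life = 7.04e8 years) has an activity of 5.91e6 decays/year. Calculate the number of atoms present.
N = A/λ = 6.003e15 atoms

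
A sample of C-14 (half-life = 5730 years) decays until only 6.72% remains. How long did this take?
t = t½ × log₂(N₀/N) = 22320 years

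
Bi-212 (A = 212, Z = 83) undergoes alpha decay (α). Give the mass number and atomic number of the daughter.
Daughter: A = 208, Z = 81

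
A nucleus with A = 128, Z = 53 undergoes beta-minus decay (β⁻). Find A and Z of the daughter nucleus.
Daughter: A = 128, Z = 54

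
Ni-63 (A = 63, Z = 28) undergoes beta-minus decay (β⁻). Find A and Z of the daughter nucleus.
Daughter: A = 63, Z = 29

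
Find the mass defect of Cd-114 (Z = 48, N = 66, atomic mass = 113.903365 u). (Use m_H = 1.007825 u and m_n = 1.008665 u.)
Δm = Z·m_H + N·m_n − M = 1.044 u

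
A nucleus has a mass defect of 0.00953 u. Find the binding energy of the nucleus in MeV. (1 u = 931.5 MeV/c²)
B.E. = Δm × 931.5 = 8.877 MeV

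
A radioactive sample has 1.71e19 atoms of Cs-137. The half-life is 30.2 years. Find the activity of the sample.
A = λN = 3.925e17 decays/year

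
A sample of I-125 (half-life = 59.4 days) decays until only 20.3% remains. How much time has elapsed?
t = t½ × log₂(N₀/N) = 136.6 days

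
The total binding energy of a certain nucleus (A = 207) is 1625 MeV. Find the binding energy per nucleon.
B.E./A = 1625/207 = 7.85 MeV/nucleon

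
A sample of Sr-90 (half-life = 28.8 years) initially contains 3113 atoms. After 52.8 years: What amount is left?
N = N₀(1/2)^(t/t½) = 873.6 atoms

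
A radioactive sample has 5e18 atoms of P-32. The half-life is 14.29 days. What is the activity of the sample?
A = λN = 2.425e17 decays/day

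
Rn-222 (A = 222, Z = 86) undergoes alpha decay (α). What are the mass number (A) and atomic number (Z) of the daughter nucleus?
Daughter: A = 218, Z = 84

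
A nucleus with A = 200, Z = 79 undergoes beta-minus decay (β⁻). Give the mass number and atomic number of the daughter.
Daughter: A = 200, Z = 80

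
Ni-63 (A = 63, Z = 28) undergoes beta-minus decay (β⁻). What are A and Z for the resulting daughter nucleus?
Daughter: A = 63, Z = 29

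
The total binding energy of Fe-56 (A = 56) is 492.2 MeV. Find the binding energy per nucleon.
B.E./A = 492.2/56 = 8.789 MeV/nucleon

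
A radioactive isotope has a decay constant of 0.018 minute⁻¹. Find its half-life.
t½ = ln(2)/λ = 38.51 minutes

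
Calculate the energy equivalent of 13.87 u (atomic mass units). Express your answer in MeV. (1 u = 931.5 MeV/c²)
E = mc² = 12920 MeV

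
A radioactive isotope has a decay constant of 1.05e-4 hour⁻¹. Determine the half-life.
t½ = ln(2)/λ = 6601 hours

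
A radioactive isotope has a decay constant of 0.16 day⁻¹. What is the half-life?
t½ = ln(2)/λ = 4.332 days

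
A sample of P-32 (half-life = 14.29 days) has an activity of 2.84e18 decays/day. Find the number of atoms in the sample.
N = A/λ = 5.855e19 atoms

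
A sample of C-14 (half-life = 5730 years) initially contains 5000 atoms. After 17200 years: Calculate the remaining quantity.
N = N₀(1/2)^(t/t½) = 624.2 atoms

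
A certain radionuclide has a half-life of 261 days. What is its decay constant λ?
λ = ln(2)/t½ = 0.002656 day⁻¹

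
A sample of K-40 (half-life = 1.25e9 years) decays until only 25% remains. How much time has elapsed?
t = t½ × log₂(N₀/N) = 2.5e9 years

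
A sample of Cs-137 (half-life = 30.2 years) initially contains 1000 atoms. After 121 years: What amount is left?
N = N₀(1/2)^(t/t½) = 62.21 atoms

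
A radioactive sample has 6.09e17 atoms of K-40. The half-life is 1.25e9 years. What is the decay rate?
A = λN = 3.377e8 decays/year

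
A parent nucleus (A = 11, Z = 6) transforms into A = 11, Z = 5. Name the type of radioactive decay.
ΔA = 0, ΔZ = -1 ⇒ beta-plus decay (β⁺) or electron capture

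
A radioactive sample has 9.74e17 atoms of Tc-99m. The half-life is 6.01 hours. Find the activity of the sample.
A = λN = 1.123e17 decays/hour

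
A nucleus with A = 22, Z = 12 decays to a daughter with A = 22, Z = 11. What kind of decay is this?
ΔA = 0, ΔZ = -1 ⇒ beta-plus decay (β⁺) or electron capture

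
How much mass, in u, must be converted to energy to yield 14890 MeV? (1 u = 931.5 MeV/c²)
m = E/c² = 15.98 u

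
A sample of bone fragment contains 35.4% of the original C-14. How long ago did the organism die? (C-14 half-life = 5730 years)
Age = t½ × log₂(1/ratio) = 8585 years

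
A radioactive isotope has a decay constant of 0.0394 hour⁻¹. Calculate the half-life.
t½ = ln(2)/λ = 17.59 hours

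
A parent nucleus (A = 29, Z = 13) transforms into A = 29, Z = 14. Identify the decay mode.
ΔA = 0, ΔZ = +1 ⇒ beta-minus decay (β⁻)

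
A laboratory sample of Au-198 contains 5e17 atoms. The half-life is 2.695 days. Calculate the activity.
A = λN = 1.286e17 decays/day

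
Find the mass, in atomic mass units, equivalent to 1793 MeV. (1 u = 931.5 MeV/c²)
m = E/c² = 1.925 u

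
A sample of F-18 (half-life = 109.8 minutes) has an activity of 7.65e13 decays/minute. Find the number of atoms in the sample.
N = A/λ = 1.212e16 atoms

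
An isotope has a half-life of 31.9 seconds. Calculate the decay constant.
λ = ln(2)/t½ = 0.02173 second⁻¹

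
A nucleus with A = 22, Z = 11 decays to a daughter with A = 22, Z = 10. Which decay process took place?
ΔA = 0, ΔZ = -1 ⇒ beta-plus decay (β⁺) or electron capture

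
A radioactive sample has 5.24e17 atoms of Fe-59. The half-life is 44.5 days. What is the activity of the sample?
A = λN = 8.162e15 decays/day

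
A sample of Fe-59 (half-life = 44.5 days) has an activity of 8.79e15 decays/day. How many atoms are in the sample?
N = A/λ = 5.643e17 atoms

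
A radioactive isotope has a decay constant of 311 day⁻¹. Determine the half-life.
t½ = ln(2)/λ = 0.002229 days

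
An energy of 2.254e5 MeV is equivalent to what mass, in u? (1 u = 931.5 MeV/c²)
m = E/c² = 242 u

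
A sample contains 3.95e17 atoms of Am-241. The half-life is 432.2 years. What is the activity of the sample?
A = λN = 6.335e14 decays/year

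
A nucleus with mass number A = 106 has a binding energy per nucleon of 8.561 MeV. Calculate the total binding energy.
B.E. = 8.561 × 106 = 907.5 MeV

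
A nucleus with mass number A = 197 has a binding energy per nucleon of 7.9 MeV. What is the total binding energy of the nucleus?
B.E. = 7.9 × 197 = 1556 MeV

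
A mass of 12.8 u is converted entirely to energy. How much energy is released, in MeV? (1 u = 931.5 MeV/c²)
E = mc² = 11920 MeV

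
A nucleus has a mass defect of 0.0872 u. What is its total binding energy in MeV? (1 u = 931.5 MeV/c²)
B.E. = Δm × 931.5 = 81.23 MeV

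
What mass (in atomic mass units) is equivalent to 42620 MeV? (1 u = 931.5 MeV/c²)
m = E/c² = 45.75 u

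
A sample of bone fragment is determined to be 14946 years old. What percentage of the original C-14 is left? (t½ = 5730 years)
N/N₀ = (1/2)^(t/t½) = 0.164 = 16.4%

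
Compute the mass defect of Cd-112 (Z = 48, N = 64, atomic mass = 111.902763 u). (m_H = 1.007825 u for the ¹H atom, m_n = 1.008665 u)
Δm = Z·m_H + N·m_n − M = 1.027 u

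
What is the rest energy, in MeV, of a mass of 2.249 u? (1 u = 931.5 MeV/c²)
E = mc² = 2095 MeV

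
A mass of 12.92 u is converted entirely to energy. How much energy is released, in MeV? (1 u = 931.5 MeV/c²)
E = mc² = 12030 MeV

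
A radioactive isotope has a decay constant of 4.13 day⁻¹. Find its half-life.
t½ = ln(2)/λ = 0.1678 days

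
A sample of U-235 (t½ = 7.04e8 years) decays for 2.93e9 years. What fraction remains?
N/N₀ = (1/2)^(t/t½) = 0.05586 = 5.59%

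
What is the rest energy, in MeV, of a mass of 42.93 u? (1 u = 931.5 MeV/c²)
E = mc² = 39990 MeV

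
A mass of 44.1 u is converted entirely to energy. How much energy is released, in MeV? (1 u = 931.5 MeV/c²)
E = mc² = 41080 MeV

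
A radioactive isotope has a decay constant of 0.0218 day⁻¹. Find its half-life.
t½ = ln(2)/λ = 31.8 days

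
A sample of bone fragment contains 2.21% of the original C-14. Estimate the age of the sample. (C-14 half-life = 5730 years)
Age = t½ × log₂(1/ratio) = 31510 years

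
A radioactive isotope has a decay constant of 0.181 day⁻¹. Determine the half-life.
t½ = ln(2)/λ = 3.83 days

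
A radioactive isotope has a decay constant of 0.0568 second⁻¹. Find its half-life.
t½ = ln(2)/λ = 12.2 seconds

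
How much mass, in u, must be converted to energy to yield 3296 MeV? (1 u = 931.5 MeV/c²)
m = E/c² = 3.538 u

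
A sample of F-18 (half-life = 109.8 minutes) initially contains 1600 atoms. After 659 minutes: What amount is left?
N = N₀(1/2)^(t/t½) = 24.97 atoms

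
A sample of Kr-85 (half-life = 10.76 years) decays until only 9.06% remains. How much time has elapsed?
t = t½ × log₂(N₀/N) = 37.28 years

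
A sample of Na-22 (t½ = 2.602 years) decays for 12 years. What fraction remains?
N/N₀ = (1/2)^(t/t½) = 0.0409 = 4.09%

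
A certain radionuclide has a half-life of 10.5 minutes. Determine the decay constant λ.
λ = ln(2)/t½ = 0.06601 minute⁻¹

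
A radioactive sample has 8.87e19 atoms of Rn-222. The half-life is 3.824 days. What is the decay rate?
A = λN = 1.608e19 decays/day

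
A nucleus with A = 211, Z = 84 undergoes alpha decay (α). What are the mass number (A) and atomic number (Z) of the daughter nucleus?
Daughter: A = 207, Z = 82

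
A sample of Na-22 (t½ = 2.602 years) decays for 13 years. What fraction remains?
N/N₀ = (1/2)^(t/t½) = 0.03133 = 3.13%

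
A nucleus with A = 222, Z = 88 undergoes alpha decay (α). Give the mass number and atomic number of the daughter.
Daughter: A = 218, Z = 86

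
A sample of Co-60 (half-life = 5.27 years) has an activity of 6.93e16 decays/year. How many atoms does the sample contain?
N = A/λ = 5.269e17 atoms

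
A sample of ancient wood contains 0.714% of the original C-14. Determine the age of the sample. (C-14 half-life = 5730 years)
Age = t½ × log₂(1/ratio) = 40850 years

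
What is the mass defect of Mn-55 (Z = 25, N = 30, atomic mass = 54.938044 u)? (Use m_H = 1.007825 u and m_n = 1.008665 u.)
Δm = Z·m_H + N·m_n − M = 0.5175 u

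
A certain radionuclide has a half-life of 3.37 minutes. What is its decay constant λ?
λ = ln(2)/t½ = 0.2057 minute⁻¹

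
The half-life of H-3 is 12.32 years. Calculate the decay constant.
λ = ln(2)/t½ = 0.05626 year⁻¹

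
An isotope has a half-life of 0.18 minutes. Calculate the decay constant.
λ = ln(2)/t½ = 3.851 minute⁻¹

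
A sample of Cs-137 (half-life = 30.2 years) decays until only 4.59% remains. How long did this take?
t = t½ × log₂(N₀/N) = 134.2 years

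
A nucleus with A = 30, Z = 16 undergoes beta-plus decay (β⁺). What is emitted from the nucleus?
β⁺: positron (e⁺) + neutrino (νₑ)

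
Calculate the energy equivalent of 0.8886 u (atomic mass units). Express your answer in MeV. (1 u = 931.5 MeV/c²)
E = mc² = 827.7 MeV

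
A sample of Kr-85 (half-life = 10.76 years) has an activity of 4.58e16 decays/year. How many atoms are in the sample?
N = A/λ = 7.11e17 atoms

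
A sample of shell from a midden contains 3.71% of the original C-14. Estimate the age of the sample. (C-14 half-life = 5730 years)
Age = t½ × log₂(1/ratio) = 27230 years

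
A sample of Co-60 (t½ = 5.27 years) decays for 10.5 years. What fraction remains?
N/N₀ = (1/2)^(t/t½) = 0.2513 = 25.1%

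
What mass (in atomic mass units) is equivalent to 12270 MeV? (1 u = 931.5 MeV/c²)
m = E/c² = 13.17 u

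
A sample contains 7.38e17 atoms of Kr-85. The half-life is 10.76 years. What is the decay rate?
A = λN = 4.754e16 decays/year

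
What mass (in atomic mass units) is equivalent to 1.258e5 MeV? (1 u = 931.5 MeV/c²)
m = E/c² = 135.1 u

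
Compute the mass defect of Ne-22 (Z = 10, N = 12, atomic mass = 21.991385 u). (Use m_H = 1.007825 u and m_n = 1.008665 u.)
Δm = Z·m_H + N·m_n − M = 0.1908 u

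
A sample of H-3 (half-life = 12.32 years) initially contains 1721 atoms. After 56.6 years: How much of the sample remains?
N = N₀(1/2)^(t/t½) = 71.25 atoms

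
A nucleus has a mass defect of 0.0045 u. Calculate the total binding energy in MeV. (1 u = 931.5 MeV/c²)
B.E. = Δm × 931.5 = 4.192 MeV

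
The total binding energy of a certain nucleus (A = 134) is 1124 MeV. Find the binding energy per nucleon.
B.E./A = 1124/134 = 8.388 MeV/nucleon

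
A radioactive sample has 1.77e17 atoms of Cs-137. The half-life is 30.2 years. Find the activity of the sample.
A = λN = 4.062e15 decays/year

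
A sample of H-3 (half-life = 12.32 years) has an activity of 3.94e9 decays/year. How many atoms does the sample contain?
N = A/λ = 7.003e10 atoms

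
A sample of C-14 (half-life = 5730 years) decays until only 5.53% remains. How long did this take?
t = t½ × log₂(N₀/N) = 23930 years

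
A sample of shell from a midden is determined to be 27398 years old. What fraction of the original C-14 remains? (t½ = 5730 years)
N/N₀ = (1/2)^(t/t½) = 0.03636 = 3.64%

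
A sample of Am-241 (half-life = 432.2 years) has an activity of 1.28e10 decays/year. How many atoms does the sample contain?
N = A/λ = 7.981e12 atoms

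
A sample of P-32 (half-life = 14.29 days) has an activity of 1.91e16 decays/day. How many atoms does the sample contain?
N = A/λ = 3.938e17 atoms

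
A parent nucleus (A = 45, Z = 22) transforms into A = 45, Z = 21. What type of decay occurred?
ΔA = 0, ΔZ = -1 ⇒ beta-plus decay (β⁺) or electron capture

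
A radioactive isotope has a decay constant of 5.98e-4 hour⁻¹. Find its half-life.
t½ = ln(2)/λ = 1159 hours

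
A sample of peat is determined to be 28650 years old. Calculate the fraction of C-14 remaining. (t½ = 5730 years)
N/N₀ = (1/2)^(t/t½) = 0.03125 = 3.12%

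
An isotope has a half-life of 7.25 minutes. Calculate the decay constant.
λ = ln(2)/t½ = 0.09561 minute⁻¹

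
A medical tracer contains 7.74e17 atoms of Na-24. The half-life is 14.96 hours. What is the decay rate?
A = λN = 3.586e16 decays/hour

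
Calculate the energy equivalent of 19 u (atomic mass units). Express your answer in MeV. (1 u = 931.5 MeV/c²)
E = mc² = 17700 MeV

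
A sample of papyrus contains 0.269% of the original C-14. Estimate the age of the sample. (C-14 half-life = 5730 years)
Age = t½ × log₂(1/ratio) = 48920 years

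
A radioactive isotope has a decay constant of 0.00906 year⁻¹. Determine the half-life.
t½ = ln(2)/λ = 76.51 years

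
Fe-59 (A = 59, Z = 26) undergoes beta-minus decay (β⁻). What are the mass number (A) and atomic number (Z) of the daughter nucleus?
Daughter: A = 59, Z = 27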